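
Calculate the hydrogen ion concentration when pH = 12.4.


[H+] = 10^(-pH) = 10^(-12.4)
= 3.98×10^-13 M

3.98×10^-13 M


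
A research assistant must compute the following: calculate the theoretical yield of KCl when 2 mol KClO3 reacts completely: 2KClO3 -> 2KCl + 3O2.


Mole ratio KCl:KClO3 = 2:2
n(KCl) = 2 × 2/2 = 2.000 mol
mass = 2.000 × 74.55 = 149.1 g

149.1 g


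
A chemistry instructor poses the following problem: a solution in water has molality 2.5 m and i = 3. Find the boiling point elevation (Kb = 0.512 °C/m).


ΔTb = Kb × m × i
= 0.512 × 2.5 × 3
= 3.84 °C

3.84 °C


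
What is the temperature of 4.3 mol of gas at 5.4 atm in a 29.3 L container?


PV = nRT  (R = 0.08206 L·atm/(mol·K))
T = PV/(nR) = 5.4×29.3/(4.3×0.08206)
= 158.22/0.352858
= 448.40 K

448.40 K


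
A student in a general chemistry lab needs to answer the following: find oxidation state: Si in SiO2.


x + 2(-2) = 0, so x = +4
Oxidation number: +4

+4


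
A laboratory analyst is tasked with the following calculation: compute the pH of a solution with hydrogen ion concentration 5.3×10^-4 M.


pH = -log10([H+]) = -log10(5.3×10^-4)
= 4 - log10(5.3)
= 4 - 0.72
= 3.28

3.28


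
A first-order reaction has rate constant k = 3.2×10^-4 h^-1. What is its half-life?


t½ = ln2/k = 0.693147/(3.2×10^-4 h^-1)
= 2166 h

2166 h


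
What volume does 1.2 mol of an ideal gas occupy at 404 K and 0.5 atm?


PV = nRT  (R = 0.08206 L·atm/(mol·K))
V = nRT/P = 1.2×0.08206×404/0.5
= 79.565 L

79.565 L


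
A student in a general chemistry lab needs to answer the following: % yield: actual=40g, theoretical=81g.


% yield = actual/theoretical × 100
= 40/81 × 100
= 49.38%

49.38%


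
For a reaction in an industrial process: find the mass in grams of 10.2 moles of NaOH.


M(NaOH) = 40.0 g/mol
mass = n × M = 10.2 × 40.0 = 408.00 g

408.00 g


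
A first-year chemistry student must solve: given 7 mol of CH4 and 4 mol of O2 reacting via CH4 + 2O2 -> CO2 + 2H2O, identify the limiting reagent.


Mole ratio available / coefficient:
  CH4: 7/1 = 7.000
  O2: 4/2 = 2.000
Smaller ratio is limiting.

O2


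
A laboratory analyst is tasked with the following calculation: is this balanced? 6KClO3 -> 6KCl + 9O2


Equation: 6KClO3 -> 6KCl + 9O2
Check atoms: Cl: 6=6, K: 6=6, O: 18=18
Balanced

Yes, balanced


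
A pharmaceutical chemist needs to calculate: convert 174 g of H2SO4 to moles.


M(H2SO4) = 98.09 g/mol
n = mass/M = 174/98.09 = 1.7739 mol

1.7739 mol


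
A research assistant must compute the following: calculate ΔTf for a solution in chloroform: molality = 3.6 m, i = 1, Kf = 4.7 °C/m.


ΔTf = Kf × m × i
= 4.7 × 3.6 × 1
= 16.92 °C

16.92 °C


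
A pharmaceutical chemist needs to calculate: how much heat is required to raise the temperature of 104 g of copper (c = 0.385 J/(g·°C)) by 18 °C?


q = mcΔT = 104 × 0.385 × 18
= 720.72 J

720.72 J


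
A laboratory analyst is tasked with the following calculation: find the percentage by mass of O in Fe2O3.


M(Fe2O3) = 2×55.85 + 3×16.0 = 159.70 g/mol
Mass of O = 3 × 16.0 = 48.00 g/mol
% O = 48.00/159.70 × 100 = 30.06%

30.06%


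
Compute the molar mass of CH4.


M(CH4) = 1×12.01 + 4×1.008
= 12.01 + 4.03
= 16.04 g/mol

16.04 g/mol


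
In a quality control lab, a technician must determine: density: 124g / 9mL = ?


ρ = mass/volume
= 124/9
= 13.778 g/mL

13.778 g/mL


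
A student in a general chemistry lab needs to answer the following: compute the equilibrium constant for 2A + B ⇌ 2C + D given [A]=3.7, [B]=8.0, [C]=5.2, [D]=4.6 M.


Kc = [C]^2[D]/([A]^2[B])
= (5.2^2 × 4.6^1)/(3.7^2 × 8.0^1)
= 124.384/109.52
= 1.136

1.136


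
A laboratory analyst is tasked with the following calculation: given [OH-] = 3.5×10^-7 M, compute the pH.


pOH = -log10([OH-]) = -log10(3.5×10^-7)
= 7 - log10(3.5) = 6.46
pH = 14 - pOH = 14 - 6.46 = 7.54

7.54


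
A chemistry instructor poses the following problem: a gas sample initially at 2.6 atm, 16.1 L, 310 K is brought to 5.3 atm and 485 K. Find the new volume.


P1V1/T1 = P2V2/T2
V2 = P1V1T2/(T1P2)
= 2.6×16.1×485/(310×5.3)
= 12.357 L

12.357 L


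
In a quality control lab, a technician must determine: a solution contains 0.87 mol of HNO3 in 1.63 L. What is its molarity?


M = n/V = 0.87/1.63 = 0.534 mol/L

0.534 M


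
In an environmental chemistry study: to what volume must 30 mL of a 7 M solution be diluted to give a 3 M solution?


C1V1 = C2V2
7 × 30 = 3 × V2
V2 = 210/3 = 70.0 mL

70.0 mL


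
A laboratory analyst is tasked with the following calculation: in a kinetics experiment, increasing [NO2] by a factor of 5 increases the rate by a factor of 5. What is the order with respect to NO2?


rate ∝ [NO2]^n
5^n = 5 → n = 1
Order in NO2: 1

1


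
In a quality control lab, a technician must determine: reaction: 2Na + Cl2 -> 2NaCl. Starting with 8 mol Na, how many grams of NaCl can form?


Mole ratio NaCl:Na = 2:2
n(NaCl) = 8 × 2/2 = 8.000 mol
mass = 8.000 × 58.44 = 467.52 g

467.52 g


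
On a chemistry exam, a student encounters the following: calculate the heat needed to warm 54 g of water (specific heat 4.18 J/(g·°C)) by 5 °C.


q = mcΔT = 54 × 4.18 × 5
= 1128.60 J

1128.60 J


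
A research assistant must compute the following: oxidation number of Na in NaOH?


Group 1 metal: +1
Oxidation number: +1

+1


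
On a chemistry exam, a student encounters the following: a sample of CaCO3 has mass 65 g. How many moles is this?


M(CaCO3) = 100.09 g/mol
n = mass/M = 65/100.09 = 0.6494 mol

0.6494 mol


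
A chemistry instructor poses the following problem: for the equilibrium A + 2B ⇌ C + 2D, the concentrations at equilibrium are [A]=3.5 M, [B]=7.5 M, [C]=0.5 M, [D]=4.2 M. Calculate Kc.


Kc = [C][D]^2/([A][B]^2)
= (0.5^1 × 4.2^2)/(3.5^1 × 7.5^2)
= 8.82/196.875
= 0.04480

0.04480


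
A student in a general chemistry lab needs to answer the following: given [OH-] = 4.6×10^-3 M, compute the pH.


pOH = -log10([OH-]) = -log10(4.6×10^-3)
= 3 - log10(4.6) = 2.34
pH = 14 - pOH = 14 - 2.34 = 11.66

11.66


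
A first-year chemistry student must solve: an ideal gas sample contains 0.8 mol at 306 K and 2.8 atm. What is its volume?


PV = nRT  (R = 0.08206 L·atm/(mol·K))
V = nRT/P = 0.8×0.08206×306/2.8
= 7.174 L

7.174 L


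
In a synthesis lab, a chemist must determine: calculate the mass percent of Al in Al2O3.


M(Al2O3) = 2×26.98 + 3×16.0 = 101.96 g/mol
Mass of Al = 2 × 26.98 = 53.96 g/mol
% Al = 53.96/101.96 × 100 = 52.92%

52.92%


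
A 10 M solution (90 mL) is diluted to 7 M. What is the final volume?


C1V1 = C2V2
10 × 90 = 7 × V2
V2 = 900/7 = 128.57 mL

128.57 mL


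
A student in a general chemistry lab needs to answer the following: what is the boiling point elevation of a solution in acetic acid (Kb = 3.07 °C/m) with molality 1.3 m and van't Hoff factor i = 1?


ΔTb = Kb × m × i
= 3.07 × 1.3 × 1
= 3.991 °C

3.991 °C


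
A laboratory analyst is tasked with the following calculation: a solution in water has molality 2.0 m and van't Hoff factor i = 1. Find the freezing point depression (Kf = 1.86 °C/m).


ΔTf = Kf × m × i
= 1.86 × 2.0 × 1
= 3.72 °C

3.72 °C


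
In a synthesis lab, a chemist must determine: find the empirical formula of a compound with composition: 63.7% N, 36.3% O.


Assume 100 g sample. Moles of each element:
  N: 63.7/14.01 = 4.547 mol
  O: 36.3/16.0 = 2.269 mol
Divide by smallest (2.269):
  N: 4.547/2.269 = 2.0
  O: 2.269/2.269 = 1.0
Empirical formula: N2O

N2O


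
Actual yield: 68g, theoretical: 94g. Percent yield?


% yield = actual/theoretical × 100
= 68/94 × 100
= 72.34%

72.34%


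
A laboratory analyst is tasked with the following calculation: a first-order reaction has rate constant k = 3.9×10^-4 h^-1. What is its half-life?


t½ = ln2/k = 0.693147/(3.9×10^-4 h^-1)
= 1777 h

1777 h


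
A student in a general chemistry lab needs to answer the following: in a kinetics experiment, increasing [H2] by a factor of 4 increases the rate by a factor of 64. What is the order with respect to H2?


rate ∝ [H2]^n
4^n = 64 → n = 3
Order in H2: 3

3


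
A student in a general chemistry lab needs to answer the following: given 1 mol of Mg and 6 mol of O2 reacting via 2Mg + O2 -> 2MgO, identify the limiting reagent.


Mole ratio available / coefficient:
  Mg: 1/2 = 0.500
  O2: 6/1 = 6.000
Smaller ratio is limiting.

Mg


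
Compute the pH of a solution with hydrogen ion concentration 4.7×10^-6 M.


pH = -log10([H+]) = -log10(4.7×10^-6)
= 6 - log10(4.7)
= 6 - 0.67
= 5.33

5.33


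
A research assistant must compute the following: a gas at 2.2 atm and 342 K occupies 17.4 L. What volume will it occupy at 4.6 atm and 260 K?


P1V1/T1 = P2V2/T2
V2 = P1V1T2/(T1P2)
= 2.2×17.4×260/(342×4.6)
= 6.326 L

6.326 L


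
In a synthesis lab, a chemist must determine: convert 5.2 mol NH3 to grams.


M(NH3) = 17.03 g/mol
mass = n × M = 5.2 × 17.03 = 88.56 g

88.56 g


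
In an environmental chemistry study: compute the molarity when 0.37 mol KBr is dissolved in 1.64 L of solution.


M = n/V = 0.37/1.64 = 0.226 mol/L

0.226 M


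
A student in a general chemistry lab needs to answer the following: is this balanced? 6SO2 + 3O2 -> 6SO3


Equation: 6SO2 + 3O2 -> 6SO3
Check atoms: O: 18=18, S: 6=6
Balanced

Yes, balanced


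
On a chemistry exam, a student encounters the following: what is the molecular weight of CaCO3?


M(CaCO3) = 1×40.08 + 1×12.01 + 3×16.0
= 40.08 + 12.01 + 48.0
= 100.09 g/mol

100.09 g/mol


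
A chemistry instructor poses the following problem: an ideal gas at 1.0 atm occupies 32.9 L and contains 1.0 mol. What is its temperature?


PV = nRT  (R = 0.08206 L·atm/(mol·K))
T = PV/(nR) = 1.0×32.9/(1.0×0.08206)
= 32.90/0.082060
= 400.93 K

400.93 K


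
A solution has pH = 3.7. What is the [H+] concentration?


[H+] = 10^(-pH) = 10^(-3.7)
= 2.0×10^-4 M

2.0×10^-4 M


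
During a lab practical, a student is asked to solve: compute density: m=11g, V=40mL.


ρ = mass/volume
= 11/40
= 0.275 g/mL

0.275 g/mL


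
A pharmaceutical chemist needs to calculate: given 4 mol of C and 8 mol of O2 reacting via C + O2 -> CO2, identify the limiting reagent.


Mole ratio available / coefficient:
  C: 4/1 = 4.000
  O2: 8/1 = 8.000
Smaller ratio is limiting.

C


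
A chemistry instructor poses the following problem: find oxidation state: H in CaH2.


H with a metal (hydride): -1
Oxidation number: -1

-1


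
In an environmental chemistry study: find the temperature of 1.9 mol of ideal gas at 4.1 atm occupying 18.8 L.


PV = nRT  (R = 0.08206 L·atm/(mol·K))
T = PV/(nR) = 4.1×18.8/(1.9×0.08206)
= 77.08/0.155914
= 494.38 K

494.38 K


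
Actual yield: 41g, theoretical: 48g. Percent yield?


% yield = actual/theoretical × 100
= 41/48 × 100
= 85.42%

85.42%


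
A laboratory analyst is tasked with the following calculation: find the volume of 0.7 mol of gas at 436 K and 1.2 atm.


PV = nRT  (R = 0.08206 L·atm/(mol·K))
V = nRT/P = 0.7×0.08206×436/1.2
= 20.871 L

20.871 L


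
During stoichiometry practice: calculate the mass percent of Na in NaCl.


M(NaCl) = 1×22.99 + 1×35.45 = 58.44 g/mol
Mass of Na = 1 × 22.99 = 22.99 g/mol
% Na = 22.99/58.44 × 100 = 39.34%

39.34%


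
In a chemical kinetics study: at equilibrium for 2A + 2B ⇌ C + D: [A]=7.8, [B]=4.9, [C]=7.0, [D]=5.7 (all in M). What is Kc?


Kc = [C][D]/([A]^2[B]^2)
= (7.0^1 × 5.7^1)/(7.8^2 × 4.9^2)
= 39.9/1460.7684
= 0.02731

0.02731


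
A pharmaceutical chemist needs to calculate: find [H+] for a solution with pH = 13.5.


[H+] = 10^(-pH) = 10^(-13.5)
= 3.16×10^-14 M

3.16×10^-14 M


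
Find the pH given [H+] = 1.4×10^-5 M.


pH = -log10([H+]) = -log10(1.4×10^-5)
= 5 - log10(1.4)
= 5 - 0.15
= 4.85

4.85


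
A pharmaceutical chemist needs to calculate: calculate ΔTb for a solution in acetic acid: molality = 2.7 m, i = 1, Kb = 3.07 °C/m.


ΔTb = Kb × m × i
= 3.07 × 2.7 × 1
= 8.289 °C

8.289 °C


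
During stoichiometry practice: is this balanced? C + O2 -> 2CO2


Equation: C + O2 -> 2CO2
Check atoms: C: 1≠2, O: 2≠4
Not balanced

No, not balanced


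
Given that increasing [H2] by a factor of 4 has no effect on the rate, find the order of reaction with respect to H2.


rate ∝ [H2]^n
rate ∝ [H2]^0
Order in H2: 0

0


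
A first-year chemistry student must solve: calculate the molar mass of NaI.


M(NaI) = 1×22.99 + 1×126.9
= 22.99 + 126.9
= 149.89 g/mol

149.89 g/mol


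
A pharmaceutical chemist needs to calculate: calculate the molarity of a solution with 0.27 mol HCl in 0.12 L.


M = n/V = 0.27/0.12 = 2.250 mol/L

2.250 M


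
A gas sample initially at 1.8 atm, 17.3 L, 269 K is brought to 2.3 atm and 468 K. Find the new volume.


P1V1/T1 = P2V2/T2
V2 = P1V1T2/(T1P2)
= 1.8×17.3×468/(269×2.3)
= 23.555 L

23.555 L


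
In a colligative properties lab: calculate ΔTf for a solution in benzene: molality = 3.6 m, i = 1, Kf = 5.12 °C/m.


ΔTf = Kf × m × i
= 5.12 × 3.6 × 1
= 18.432 °C

18.432 °C


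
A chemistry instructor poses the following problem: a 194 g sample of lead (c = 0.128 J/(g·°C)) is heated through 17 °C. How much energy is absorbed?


q = mcΔT = 194 × 0.128 × 17
= 422.14 J

422.14 J


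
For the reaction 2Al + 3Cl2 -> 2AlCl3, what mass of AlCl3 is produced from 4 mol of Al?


Mole ratio AlCl3:Al = 2:2
n(AlCl3) = 4 × 2/2 = 4.000 mol
mass = 4.000 × 133.33 = 533.32 g

533.32 g


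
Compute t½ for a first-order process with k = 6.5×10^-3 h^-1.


t½ = ln2/k = 0.693147/(6.5×10^-3 h^-1)
= 106.6 h

106.6 h


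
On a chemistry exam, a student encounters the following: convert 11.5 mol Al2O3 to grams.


M(Al2O3) = 101.96 g/mol
mass = n × M = 11.5 × 101.96 = 1172.54 g

1172.54 g


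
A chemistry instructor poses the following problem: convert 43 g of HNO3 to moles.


M(HNO3) = 63.02 g/mol
n = mass/M = 43/63.02 = 0.6823 mol

0.6823 mol


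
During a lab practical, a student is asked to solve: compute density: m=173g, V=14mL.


ρ = mass/volume
= 173/14
= 12.357 g/mL

12.357 g/mL


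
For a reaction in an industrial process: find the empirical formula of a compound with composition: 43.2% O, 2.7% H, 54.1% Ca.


Assume 100 g sample. Moles of each element:
  O: 43.2/16.0 = 2.7 mol
  H: 2.7/1.008 = 2.679 mol
  Ca: 54.1/40.08 = 1.35 mol
Divide by smallest (1.35):
  O: 2.7/1.35 = 2.0
  H: 2.679/1.35 = 1.98
  Ca: 1.35/1.35 = 1.0
Empirical formula: CaO2H2

CaO2H2


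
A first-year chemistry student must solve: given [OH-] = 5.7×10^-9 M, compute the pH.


pOH = -log10([OH-]) = -log10(5.7×10^-9)
= 9 - log10(5.7) = 8.24
pH = 14 - pOH = 14 - 8.24 = 5.76

5.76


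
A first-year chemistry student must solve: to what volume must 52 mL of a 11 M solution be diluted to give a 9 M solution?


C1V1 = C2V2
11 × 52 = 9 × V2
V2 = 572/9 = 63.56 mL

63.56 mL


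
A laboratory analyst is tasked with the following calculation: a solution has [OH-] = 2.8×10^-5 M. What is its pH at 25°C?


pOH = -log10([OH-]) = -log10(2.8×10^-5)
= 5 - log10(2.8) = 4.55
pH = 14 - pOH = 14 - 4.55 = 9.45

9.45


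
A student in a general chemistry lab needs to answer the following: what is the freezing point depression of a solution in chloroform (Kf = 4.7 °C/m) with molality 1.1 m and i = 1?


ΔTf = Kf × m × i
= 4.7 × 1.1 × 1
= 5.17 °C

5.17 °C


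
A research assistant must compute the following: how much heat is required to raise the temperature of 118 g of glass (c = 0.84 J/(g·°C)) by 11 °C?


q = mcΔT = 118 × 0.84 × 11
= 1090.32 J

1090.32 J


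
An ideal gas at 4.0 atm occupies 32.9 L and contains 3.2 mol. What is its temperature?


PV = nRT  (R = 0.08206 L·atm/(mol·K))
T = PV/(nR) = 4.0×32.9/(3.2×0.08206)
= 131.60/0.262592
= 501.16 K

501.16 K


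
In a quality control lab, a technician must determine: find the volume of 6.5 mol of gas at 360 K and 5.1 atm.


PV = nRT  (R = 0.08206 L·atm/(mol·K))
V = nRT/P = 6.5×0.08206×360/5.1
= 37.651 L

37.651 L


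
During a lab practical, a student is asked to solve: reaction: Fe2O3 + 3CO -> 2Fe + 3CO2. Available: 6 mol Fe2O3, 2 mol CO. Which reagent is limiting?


Mole ratio available / coefficient:
  Fe2O3: 6/1 = 6.000
  CO: 2/3 = 0.667
Smaller ratio is limiting.

CO


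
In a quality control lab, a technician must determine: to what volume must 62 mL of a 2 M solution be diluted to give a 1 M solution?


C1V1 = C2V2
2 × 62 = 1 × V2
V2 = 124/1 = 124.0 mL

124.0 mL


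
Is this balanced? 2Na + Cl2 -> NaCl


Equation: 2Na + Cl2 -> NaCl
Check atoms: Cl: 2≠1, Na: 2≠1
Not balanced

No, not balanced


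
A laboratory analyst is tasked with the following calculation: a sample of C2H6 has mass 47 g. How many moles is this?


M(C2H6) = 30.07 g/mol
n = mass/M = 47/30.07 = 1.563 mol

1.563 mol


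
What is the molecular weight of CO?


M(CO) = 1×12.01 + 1×16.0
= 12.01 + 16.0
= 28.01 g/mol

28.01 g/mol


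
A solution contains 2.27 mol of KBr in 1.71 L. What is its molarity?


M = n/V = 2.27/1.71 = 1.327 mol/L

1.327 M


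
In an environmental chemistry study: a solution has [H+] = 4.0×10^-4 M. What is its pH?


pH = -log10([H+]) = -log10(4.0×10^-4)
= 4 - log10(4.0)
= 4 - 0.6
= 3.4

3.4


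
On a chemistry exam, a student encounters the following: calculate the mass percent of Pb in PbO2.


M(PbO2) = 1×207.2 + 2×16.0 = 239.20 g/mol
Mass of Pb = 1 × 207.2 = 207.20 g/mol
% Pb = 207.20/239.20 × 100 = 86.62%

86.62%


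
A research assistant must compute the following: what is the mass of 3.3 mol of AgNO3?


M(AgNO3) = 169.88 g/mol
mass = n × M = 3.3 × 169.88 = 560.60 g

560.60 g


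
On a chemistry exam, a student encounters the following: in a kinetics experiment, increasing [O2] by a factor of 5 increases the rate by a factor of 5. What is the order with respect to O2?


rate ∝ [O2]^n
5^n = 5 → n = 1
Order in O2: 1

1


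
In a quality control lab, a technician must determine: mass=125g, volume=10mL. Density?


ρ = mass/volume
= 125/10
= 12.5 g/mL

12.5 g/mL


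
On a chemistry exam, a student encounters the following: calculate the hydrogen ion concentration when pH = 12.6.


[H+] = 10^(-pH) = 10^(-12.6)
= 2.51×10^-13 M

2.51×10^-13 M


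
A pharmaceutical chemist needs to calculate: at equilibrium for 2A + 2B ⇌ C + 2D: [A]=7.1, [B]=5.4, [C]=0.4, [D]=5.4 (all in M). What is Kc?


Kc = [C][D]^2/([A]^2[B]^2)
= (0.4^1 × 5.4^2)/(7.1^2 × 5.4^2)
= 11.664/1469.9556
= 0.007935

0.007935


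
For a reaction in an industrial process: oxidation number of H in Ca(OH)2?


H is +1 with nonmetals
Oxidation number: +1

+1


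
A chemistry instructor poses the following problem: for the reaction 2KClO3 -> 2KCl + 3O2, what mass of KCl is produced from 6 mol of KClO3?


Mole ratio KCl:KClO3 = 2:2
n(KCl) = 6 × 2/2 = 6.000 mol
mass = 6.000 × 74.55 = 447.3 g

447.3 g


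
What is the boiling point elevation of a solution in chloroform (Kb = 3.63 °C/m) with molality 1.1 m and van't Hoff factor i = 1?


ΔTb = Kb × m × i
= 3.63 × 1.1 × 1
= 3.993 °C

3.993 °C


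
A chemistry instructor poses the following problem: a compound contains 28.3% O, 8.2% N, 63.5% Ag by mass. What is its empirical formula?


Assume 100 g sample. Moles of each element:
  O: 28.3/16.0 = 1.769 mol
  N: 8.2/14.01 = 0.585 mol
  Ag: 63.5/107.87 = 0.589 mol
Divide by smallest (0.585):
  O: 1.769/0.585 = 3.02
  N: 0.585/0.585 = 1.0
  Ag: 0.589/0.585 = 1.01
Empirical formula: AgNO3

AgNO3


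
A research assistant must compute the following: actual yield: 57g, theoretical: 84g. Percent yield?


% yield = actual/theoretical × 100
= 57/84 × 100
= 67.86%

67.86%


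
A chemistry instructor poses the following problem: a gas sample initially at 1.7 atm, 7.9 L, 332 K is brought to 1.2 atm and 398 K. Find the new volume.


P1V1/T1 = P2V2/T2
V2 = P1V1T2/(T1P2)
= 1.7×7.9×398/(332×1.2)
= 13.417 L

13.417 L


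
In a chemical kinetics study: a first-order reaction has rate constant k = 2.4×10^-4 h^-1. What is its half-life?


t½ = ln2/k = 0.693147/(2.4×10^-4 h^-1)
= 2888 h

2888 h


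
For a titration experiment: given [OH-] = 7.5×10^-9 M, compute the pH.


pOH = -log10([OH-]) = -log10(7.5×10^-9)
= 9 - log10(7.5) = 8.12
pH = 14 - pOH = 14 - 8.12 = 5.88

5.88


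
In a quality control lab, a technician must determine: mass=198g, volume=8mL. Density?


ρ = mass/volume
= 198/8
= 24.75 g/mL

24.75 g/mL


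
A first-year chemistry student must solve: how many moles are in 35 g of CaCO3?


M(CaCO3) = 100.09 g/mol
n = mass/M = 35/100.09 = 0.3497 mol

0.3497 mol


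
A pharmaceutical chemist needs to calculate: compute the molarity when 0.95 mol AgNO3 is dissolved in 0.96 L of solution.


M = n/V = 0.95/0.96 = 0.990 mol/L

0.990 M


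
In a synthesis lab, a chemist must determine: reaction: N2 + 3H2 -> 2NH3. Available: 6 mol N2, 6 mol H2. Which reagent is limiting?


Mole ratio available / coefficient:
  N2: 6/1 = 6.000
  H2: 6/3 = 2.000
Smaller ratio is limiting.

H2


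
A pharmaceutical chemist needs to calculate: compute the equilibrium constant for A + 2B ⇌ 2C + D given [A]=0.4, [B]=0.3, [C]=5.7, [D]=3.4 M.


Kc = [C]^2[D]/([A][B]^2)
= (5.7^2 × 3.4^1)/(0.4^1 × 0.3^2)
= 110.466/0.036
= 3069

3069


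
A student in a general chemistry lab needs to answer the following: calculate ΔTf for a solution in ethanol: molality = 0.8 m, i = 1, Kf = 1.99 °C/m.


ΔTf = Kf × m × i
= 1.99 × 0.8 × 1
= 1.592 °C

1.592 °C


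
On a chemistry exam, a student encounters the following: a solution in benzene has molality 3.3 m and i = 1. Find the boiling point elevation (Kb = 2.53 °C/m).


ΔTb = Kb × m × i
= 2.53 × 3.3 × 1
= 8.349 °C

8.349 °C


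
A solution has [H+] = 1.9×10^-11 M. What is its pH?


pH = -log10([H+]) = -log10(1.9×10^-11)
= 11 - log10(1.9)
= 11 - 0.28
= 10.72

10.72


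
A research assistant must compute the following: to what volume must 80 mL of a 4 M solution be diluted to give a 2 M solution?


C1V1 = C2V2
4 × 80 = 2 × V2
V2 = 320/2 = 160.0 mL

160.0 mL


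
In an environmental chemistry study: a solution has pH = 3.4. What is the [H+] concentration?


[H+] = 10^(-pH) = 10^(-3.4)
= 3.98×10^-4 M

3.98×10^-4 M


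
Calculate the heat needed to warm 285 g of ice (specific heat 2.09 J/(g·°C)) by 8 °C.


q = mcΔT = 285 × 2.09 × 8
= 4765.20 J

4765.20 J


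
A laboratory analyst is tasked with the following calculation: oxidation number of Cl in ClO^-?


x + (-2) = -1, so x = +1
Oxidation number: +1

+1


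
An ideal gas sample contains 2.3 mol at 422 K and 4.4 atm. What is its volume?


PV = nRT  (R = 0.08206 L·atm/(mol·K))
V = nRT/P = 2.3×0.08206×422/4.4
= 18.102 L

18.102 L


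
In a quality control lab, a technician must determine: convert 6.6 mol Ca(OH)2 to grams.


M(Ca(OH)2) = 74.1 g/mol
mass = n × M = 6.6 × 74.1 = 489.06 g

489.06 g


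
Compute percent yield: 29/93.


% yield = actual/theoretical × 100
= 29/93 × 100
= 31.18%

31.18%


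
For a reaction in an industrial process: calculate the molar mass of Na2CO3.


M(Na2CO3) = 2×22.99 + 1×12.01 + 3×16.0
= 45.98 + 12.01 + 48.0
= 105.99 g/mol

105.99 g/mol


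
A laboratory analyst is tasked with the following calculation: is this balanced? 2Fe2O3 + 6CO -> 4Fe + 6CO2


Equation: 2Fe2O3 + 6CO -> 4Fe + 6CO2
Check atoms: C: 6=6, Fe: 4=4, O: 12=12
Balanced

Yes, balanced


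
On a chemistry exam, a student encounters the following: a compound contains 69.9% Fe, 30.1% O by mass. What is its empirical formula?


Assume 100 g sample. Moles of each element:
  Fe: 69.9/55.85 = 1.252 mol
  O: 30.1/16.0 = 1.881 mol
Divide by smallest (1.252):
  Fe: 1.252/1.252 = 1.0
  O: 1.881/1.252 = 1.5
Multiply all ratios by 2 to obtain whole numbers.
Empirical formula: Fe2O3

Fe2O3


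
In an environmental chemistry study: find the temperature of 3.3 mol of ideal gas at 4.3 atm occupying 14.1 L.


PV = nRT  (R = 0.08206 L·atm/(mol·K))
T = PV/(nR) = 4.3×14.1/(3.3×0.08206)
= 60.63/0.270798
= 223.89 K

223.89 K


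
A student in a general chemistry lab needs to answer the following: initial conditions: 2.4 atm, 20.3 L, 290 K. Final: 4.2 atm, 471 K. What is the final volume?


P1V1/T1 = P2V2/T2
V2 = P1V1T2/(T1P2)
= 2.4×20.3×471/(290×4.2)
= 18.84 L

18.84 L


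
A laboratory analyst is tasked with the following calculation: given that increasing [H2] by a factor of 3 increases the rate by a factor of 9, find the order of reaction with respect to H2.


rate ∝ [H2]^n
3^n = 9 → n = 2
Order in H2: 2

2


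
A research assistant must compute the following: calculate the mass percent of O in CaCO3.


M(CaCO3) = 1×40.08 + 1×12.01 + 3×16.0 = 100.09 g/mol
Mass of O = 3 × 16.0 = 48.00 g/mol
% O = 48.00/100.09 × 100 = 47.96%

47.96%


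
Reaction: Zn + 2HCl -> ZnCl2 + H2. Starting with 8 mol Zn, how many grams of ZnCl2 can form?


Mole ratio ZnCl2:Zn = 1:1
n(ZnCl2) = 8 × 1/1 = 8.000 mol
mass = 8.000 × 136.28 = 1090.24 g

1090.24 g


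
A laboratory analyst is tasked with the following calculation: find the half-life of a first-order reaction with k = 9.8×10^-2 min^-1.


t½ = ln2/k = 0.693147/(9.8×10^-2 min^-1)
= 7.073 min

7.073 min


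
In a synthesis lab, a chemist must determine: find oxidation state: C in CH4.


x + 4(+1) = 0, so x = -4
Oxidation number: -4

-4


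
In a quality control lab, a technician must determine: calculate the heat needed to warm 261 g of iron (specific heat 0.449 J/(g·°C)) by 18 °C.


q = mcΔT = 261 × 0.449 × 18
= 2109.40 J

2109.40 J


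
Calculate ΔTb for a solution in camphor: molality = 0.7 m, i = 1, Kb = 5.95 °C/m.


ΔTb = Kb × m × i
= 5.95 × 0.7 × 1
= 4.165 °C

4.165 °C


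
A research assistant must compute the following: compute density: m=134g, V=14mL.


ρ = mass/volume
= 134/14
= 9.571 g/mL

9.571 g/mL


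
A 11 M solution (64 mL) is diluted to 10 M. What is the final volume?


C1V1 = C2V2
11 × 64 = 10 × V2
V2 = 704/10 = 70.4 mL

70.4 mL


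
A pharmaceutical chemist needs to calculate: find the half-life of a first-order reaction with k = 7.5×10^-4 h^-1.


t½ = ln2/k = 0.693147/(7.5×10^-4 h^-1)
= 924.2 h

924.2 h


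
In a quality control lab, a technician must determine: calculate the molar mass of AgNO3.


M(AgNO3) = 1×107.87 + 1×14.01 + 3×16.0
= 107.87 + 14.01 + 48.0
= 169.88 g/mol

169.88 g/mol


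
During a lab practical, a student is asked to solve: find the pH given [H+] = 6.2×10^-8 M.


pH = -log10([H+]) = -log10(6.2×10^-8)
= 8 - log10(6.2)
= 8 - 0.79
= 7.21

7.21


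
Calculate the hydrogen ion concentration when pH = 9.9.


[H+] = 10^(-pH) = 10^(-9.9)
= 1.26×10^-10 M

1.26×10^-10 M


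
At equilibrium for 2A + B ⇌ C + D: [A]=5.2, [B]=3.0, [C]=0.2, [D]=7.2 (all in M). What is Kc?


Kc = [C][D]/([A]^2[B])
= (0.2^1 × 7.2^1)/(5.2^2 × 3.0^1)
= 1.44/81.12
= 0.01775

0.01775


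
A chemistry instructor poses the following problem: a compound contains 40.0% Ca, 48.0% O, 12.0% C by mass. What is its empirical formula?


Assume 100 g sample. Moles of each element:
  Ca: 40.0/40.08 = 0.998 mol
  O: 48.0/16.0 = 3.0 mol
  C: 12.0/12.01 = 0.999 mol
Divide by smallest (0.998):
  Ca: 0.998/0.998 = 1.0
  O: 3.0/0.998 = 3.01
  C: 0.999/0.998 = 1.0
Empirical formula: CaCO3

CaCO3


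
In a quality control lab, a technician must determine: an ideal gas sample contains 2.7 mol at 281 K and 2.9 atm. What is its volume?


PV = nRT  (R = 0.08206 L·atm/(mol·K))
V = nRT/P = 2.7×0.08206×281/2.9
= 21.469 L

21.469 L


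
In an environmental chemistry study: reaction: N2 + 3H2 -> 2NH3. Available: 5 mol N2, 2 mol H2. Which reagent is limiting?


Mole ratio available / coefficient:
  N2: 5/1 = 5.000
  H2: 2/3 = 0.667
Smaller ratio is limiting.

H2


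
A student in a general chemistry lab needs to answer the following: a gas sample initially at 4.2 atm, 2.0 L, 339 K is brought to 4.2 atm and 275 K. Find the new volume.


P1V1/T1 = P2V2/T2
V2 = P1V1T2/(T1P2)
= 4.2×2.0×275/(339×4.2)
= 1.622 L

1.622 L


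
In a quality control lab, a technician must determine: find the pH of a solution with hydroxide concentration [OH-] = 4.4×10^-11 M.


pOH = -log10([OH-]) = -log10(4.4×10^-11)
= 11 - log10(4.4) = 10.36
pH = 14 - pOH = 14 - 10.36 = 3.64

3.64


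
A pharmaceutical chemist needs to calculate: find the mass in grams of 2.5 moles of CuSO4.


M(CuSO4) = 159.62 g/mol
mass = n × M = 2.5 × 159.62 = 399.05 g

399.05 g


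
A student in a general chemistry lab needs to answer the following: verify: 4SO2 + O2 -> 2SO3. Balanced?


Equation: 4SO2 + O2 -> 2SO3
Check atoms: O: 10≠6, S: 4≠2
Not balanced

No, not balanced


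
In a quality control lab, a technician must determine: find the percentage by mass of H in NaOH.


M(NaOH) = 1×22.99 + 1×16.0 + 1×1.008 = 39.998 g/mol
Mass of H = 1 × 1.008 = 1.008 g/mol
% H = 1.008/39.998 × 100 = 2.52%

2.52%


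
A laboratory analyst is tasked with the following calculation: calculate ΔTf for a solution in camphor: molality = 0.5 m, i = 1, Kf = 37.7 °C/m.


ΔTf = Kf × m × i
= 37.7 × 0.5 × 1
= 18.85 °C

18.85 °C


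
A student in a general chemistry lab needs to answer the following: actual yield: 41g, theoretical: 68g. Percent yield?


% yield = actual/theoretical × 100
= 41/68 × 100
= 60.29%

60.29%


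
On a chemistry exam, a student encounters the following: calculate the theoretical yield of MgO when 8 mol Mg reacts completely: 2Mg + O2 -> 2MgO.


Mole ratio MgO:Mg = 2:2
n(MgO) = 8 × 2/2 = 8.000 mol
mass = 8.000 × 40.31 = 322.48 g

322.48 g


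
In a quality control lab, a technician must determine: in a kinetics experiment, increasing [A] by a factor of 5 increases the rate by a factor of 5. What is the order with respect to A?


rate ∝ [A]^n
5^n = 5 → n = 1
Order in A: 1

1


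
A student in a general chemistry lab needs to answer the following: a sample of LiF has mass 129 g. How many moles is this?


M(LiF) = 25.94 g/mol
n = mass/M = 129/25.94 = 4.973 mol

4.973 mol


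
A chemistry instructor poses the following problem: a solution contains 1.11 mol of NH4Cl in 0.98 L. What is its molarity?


M = n/V = 1.11/0.98 = 1.133 mol/L

1.133 M


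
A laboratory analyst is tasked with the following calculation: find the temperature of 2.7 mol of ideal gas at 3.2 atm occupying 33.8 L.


PV = nRT  (R = 0.08206 L·atm/(mol·K))
T = PV/(nR) = 3.2×33.8/(2.7×0.08206)
= 108.16/0.221562
= 488.17 K

488.17 K


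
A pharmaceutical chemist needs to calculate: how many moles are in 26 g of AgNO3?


M(AgNO3) = 169.88 g/mol
n = mass/M = 26/169.88 = 0.153 mol

0.153 mol


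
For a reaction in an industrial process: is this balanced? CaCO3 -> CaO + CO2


Equation: CaCO3 -> CaO + CO2
Check atoms: C: 1=1, Ca: 1=1, O: 3=3
Balanced

Yes, balanced


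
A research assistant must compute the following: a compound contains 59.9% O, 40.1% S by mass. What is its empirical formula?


Assume 100 g sample. Moles of each element:
  O: 59.9/16.0 = 3.744 mol
  S: 40.1/32.07 = 1.25 mol
Divide by smallest (1.25):
  O: 3.744/1.25 = 3.0
  S: 1.25/1.25 = 1.0
Empirical formula: SO3

SO3


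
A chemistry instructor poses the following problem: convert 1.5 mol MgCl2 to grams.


M(MgCl2) = 95.21 g/mol
mass = n × M = 1.5 × 95.21 = 142.82 g

142.82 g


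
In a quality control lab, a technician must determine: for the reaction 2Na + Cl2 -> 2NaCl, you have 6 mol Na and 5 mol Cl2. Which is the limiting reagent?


Mole ratio available / coefficient:
  Na: 6/2 = 3.000
  Cl2: 5/1 = 5.000
Smaller ratio is limiting.

Na


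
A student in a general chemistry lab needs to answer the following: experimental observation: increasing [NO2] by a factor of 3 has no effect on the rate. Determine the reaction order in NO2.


rate ∝ [NO2]^n
rate ∝ [NO2]^0
Order in NO2: 0

0


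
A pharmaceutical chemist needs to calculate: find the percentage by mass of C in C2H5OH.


M(C2H5OH) = 2×12.01 + 6×1.008 + 1×16.0 = 46.068 g/mol
Mass of C = 2 × 12.01 = 24.02 g/mol
% C = 24.02/46.068 × 100 = 52.14%

52.14%


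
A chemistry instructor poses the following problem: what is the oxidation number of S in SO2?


x + 2(-2) = 0, so x = +4
Oxidation number: +4

+4


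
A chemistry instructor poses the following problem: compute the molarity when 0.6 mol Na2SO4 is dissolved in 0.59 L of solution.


M = n/V = 0.6/0.59 = 1.017 mol/L

1.017 M


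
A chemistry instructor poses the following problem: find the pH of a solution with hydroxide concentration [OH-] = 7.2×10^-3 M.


pOH = -log10([OH-]) = -log10(7.2×10^-3)
= 3 - log10(7.2) = 2.14
pH = 14 - pOH = 14 - 2.14 = 11.86

11.86


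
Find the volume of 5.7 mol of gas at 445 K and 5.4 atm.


PV = nRT  (R = 0.08206 L·atm/(mol·K))
V = nRT/P = 5.7×0.08206×445/5.4
= 38.545 L

38.545 L


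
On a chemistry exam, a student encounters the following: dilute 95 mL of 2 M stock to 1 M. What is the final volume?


C1V1 = C2V2
2 × 95 = 1 × V2
V2 = 190/1 = 190.0 mL

190.0 mL


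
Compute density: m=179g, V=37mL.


ρ = mass/volume
= 179/37
= 4.838 g/mL

4.838 g/mL


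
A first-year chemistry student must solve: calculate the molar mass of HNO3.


M(HNO3) = 1×1.008 + 1×14.01 + 3×16.0
= 1.01 + 14.01 + 48.0
= 63.02 g/mol

63.02 g/mol


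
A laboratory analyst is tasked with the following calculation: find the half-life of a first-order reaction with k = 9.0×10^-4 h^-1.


t½ = ln2/k = 0.693147/(9.0×10^-4 h^-1)
= 770.2 h

770.2 h


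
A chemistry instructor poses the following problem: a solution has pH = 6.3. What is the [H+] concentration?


[H+] = 10^(-pH) = 10^(-6.3)
= 5.01×10^-7 M

5.01×10^-7 M


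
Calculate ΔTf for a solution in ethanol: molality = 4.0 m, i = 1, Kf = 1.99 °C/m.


ΔTf = Kf × m × i
= 1.99 × 4.0 × 1
= 7.96 °C

7.96 °C


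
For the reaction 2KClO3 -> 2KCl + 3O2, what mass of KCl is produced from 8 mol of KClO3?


Mole ratio KCl:KClO3 = 2:2
n(KCl) = 8 × 2/2 = 8.000 mol
mass = 8.000 × 74.55 = 596.4 g

596.4 g


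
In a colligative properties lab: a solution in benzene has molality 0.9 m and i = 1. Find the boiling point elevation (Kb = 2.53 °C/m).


ΔTb = Kb × m × i
= 2.53 × 0.9 × 1
= 2.277 °C

2.277 °C


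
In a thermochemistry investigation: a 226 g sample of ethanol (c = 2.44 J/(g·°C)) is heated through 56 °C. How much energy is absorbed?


q = mcΔT = 226 × 2.44 × 56
= 30880.64 J

30880.64 J


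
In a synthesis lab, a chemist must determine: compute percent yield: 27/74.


% yield = actual/theoretical × 100
= 27/74 × 100
= 36.49%

36.49%


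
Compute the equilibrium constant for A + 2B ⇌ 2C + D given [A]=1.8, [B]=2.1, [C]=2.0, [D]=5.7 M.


Kc = [C]^2[D]/([A][B]^2)
= (2.0^2 × 5.7^1)/(1.8^1 × 2.1^2)
= 22.8/7.938
= 2.872

2.872


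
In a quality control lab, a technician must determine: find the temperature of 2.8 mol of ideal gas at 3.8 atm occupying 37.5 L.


PV = nRT  (R = 0.08206 L·atm/(mol·K))
T = PV/(nR) = 3.8×37.5/(2.8×0.08206)
= 142.50/0.229768
= 620.19 K

620.19 K


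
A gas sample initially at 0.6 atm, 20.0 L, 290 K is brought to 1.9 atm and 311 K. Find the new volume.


P1V1/T1 = P2V2/T2
V2 = P1V1T2/(T1P2)
= 0.6×20.0×311/(290×1.9)
= 6.773 L

6.773 L


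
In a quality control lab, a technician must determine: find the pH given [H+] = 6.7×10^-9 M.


pH = -log10([H+]) = -log10(6.7×10^-9)
= 9 - log10(6.7)
= 9 - 0.83
= 8.17

8.17


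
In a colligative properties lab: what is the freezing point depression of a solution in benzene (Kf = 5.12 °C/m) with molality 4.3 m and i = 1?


ΔTf = Kf × m × i
= 5.12 × 4.3 × 1
= 22.016 °C

22.016 °C


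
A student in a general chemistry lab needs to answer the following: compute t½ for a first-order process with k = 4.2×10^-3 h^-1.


t½ = ln2/k = 0.693147/(4.2×10^-3 h^-1)
= 165.0 h

165.0 h


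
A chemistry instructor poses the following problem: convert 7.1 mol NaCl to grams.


M(NaCl) = 58.44 g/mol
mass = n × M = 7.1 × 58.44 = 414.92 g

414.92 g


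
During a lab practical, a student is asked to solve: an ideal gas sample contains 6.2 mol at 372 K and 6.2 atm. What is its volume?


PV = nRT  (R = 0.08206 L·atm/(mol·K))
V = nRT/P = 6.2×0.08206×372/6.2
= 30.526 L

30.526 L


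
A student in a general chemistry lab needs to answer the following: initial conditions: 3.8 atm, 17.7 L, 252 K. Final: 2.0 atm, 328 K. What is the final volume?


P1V1/T1 = P2V2/T2
V2 = P1V1T2/(T1P2)
= 3.8×17.7×328/(252×2.0)
= 43.772 L

43.772 L


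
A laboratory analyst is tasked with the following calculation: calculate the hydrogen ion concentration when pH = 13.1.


[H+] = 10^(-pH) = 10^(-13.1)
= 7.94×10^-14 M

7.94×10^-14 M


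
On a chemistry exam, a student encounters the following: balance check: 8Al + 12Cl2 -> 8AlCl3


Equation: 8Al + 12Cl2 -> 8AlCl3
Check atoms: Al: 8=8, Cl: 24=24
Balanced

Yes, balanced


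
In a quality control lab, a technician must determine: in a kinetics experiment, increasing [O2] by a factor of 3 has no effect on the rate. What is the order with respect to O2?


rate ∝ [O2]^n
rate ∝ [O2]^0
Order in O2: 0

0


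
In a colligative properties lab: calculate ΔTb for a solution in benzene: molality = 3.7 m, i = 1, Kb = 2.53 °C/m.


ΔTb = Kb × m × i
= 2.53 × 3.7 × 1
= 9.361 °C

9.361 °C


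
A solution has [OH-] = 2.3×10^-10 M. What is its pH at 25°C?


pOH = -log10([OH-]) = -log10(2.3×10^-10)
= 10 - log10(2.3) = 9.64
pH = 14 - pOH = 14 - 9.64 = 4.36

4.36


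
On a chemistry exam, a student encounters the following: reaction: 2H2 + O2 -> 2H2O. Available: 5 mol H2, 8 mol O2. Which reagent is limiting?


Mole ratio available / coefficient:
  H2: 5/2 = 2.500
  O2: 8/1 = 8.000
Smaller ratio is limiting.

H2


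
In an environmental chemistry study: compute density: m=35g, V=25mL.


ρ = mass/volume
= 35/25
= 1.4 g/mL

1.4 g/mL


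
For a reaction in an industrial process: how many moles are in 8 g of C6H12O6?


M(C6H12O6) = 180.16 g/mol
n = mass/M = 8/180.16 = 0.0444 mol

0.0444 mol


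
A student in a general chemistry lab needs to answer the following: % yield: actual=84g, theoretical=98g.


% yield = actual/theoretical × 100
= 84/98 × 100
= 85.71%

85.71%


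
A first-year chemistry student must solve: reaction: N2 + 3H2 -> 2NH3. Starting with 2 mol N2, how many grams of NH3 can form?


Mole ratio NH3:N2 = 2:1
n(NH3) = 2 × 2/1 = 4.000 mol
mass = 4.000 × 17.03 = 68.12 g

68.12 g


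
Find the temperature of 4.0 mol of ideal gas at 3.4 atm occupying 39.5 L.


PV = nRT  (R = 0.08206 L·atm/(mol·K))
T = PV/(nR) = 3.4×39.5/(4.0×0.08206)
= 134.30/0.328240
= 409.15 K

409.15 K


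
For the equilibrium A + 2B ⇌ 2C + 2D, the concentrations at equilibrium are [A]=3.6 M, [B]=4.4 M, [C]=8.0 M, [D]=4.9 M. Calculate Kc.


Kc = [C]^2[D]^2/([A][B]^2)
= (8.0^2 × 4.9^2)/(3.6^1 × 4.4^2)
= 1536.64/69.696
= 22.05

22.05


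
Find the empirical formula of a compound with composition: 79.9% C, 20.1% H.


Assume 100 g sample. Moles of each element:
  C: 79.9/12.01 = 6.653 mol
  H: 20.1/1.008 = 19.94 mol
Divide by smallest (6.653):
  C: 6.653/6.653 = 1.0
  H: 19.94/6.653 = 3.0
Empirical formula: CH3

CH3
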